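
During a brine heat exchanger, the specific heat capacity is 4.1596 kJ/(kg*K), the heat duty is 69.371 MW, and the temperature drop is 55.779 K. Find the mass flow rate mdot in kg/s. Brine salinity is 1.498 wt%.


mdot = Q * 1000 / (cp * dT)
mdot = 69.371 * 1000 / (4.1596 * 55.779)
mdot = 298.99 kg/s


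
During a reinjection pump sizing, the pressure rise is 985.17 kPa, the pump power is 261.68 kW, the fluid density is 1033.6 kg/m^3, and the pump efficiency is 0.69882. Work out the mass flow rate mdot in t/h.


mdot = P_pump * rho * eta / dP
mdot = 261.68 * 1033.6 * 0.69882 / 985.17
mdot = 191.8568 kg/s
Convert: 191.8568 kg/s * 3.6 = 690.68 t/h
mdot = 690.68 t/h


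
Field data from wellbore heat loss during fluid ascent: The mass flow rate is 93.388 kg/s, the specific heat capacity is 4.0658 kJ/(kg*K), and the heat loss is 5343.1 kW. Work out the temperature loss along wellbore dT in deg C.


dT = Q_loss / (mdot * cp)
dT = 5343.1 / (93.388 * 4.0658)
dT = 14.07201 K
Convert (temperature difference, 1 K = 1 deg C): 14.07201 K = 14.07201 deg C
dT = 14.072 deg C


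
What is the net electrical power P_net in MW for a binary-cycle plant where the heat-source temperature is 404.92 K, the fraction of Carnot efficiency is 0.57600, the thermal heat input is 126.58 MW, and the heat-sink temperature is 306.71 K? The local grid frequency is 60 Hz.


Step 1: eta = (1 - Tc/Th)*f = (1 - 306.71/404.92)*0.576 = 0.1397040
Step 2: P_net = eta * Q_in = 0.1397040 * 126.58 = 17.684 MW
P_net = 17.684 MW


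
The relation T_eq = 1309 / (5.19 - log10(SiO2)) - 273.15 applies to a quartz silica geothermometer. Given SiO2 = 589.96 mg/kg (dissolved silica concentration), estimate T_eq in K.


T_eq = 1309 / (5.19 - log10(SiO2)) - 273.15
T_eq = 1309 / (5.19 - log10(589.96)) - 273.15
T_eq = 267.9430 deg C
Convert to K: 267.9430 + 273.15 = 541.09 K
T_eq = 541.09 K


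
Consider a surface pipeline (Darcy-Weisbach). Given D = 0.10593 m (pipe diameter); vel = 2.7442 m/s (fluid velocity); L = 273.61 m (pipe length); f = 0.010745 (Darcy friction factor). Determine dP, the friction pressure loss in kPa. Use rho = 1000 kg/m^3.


dP = f * (L/D) * (rho*vel^2/2) / 1000
dP = 0.010745 * (273.61/0.10593) * (1000*2.7442^2/2) / 1000
dP = 104.50 kPa


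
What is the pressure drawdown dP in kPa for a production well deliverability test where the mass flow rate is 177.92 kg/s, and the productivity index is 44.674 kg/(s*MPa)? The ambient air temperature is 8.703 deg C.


dP = mdot * 1000 / PI
dP = 177.92 * 1000 / 44.674
dP = 3982.6 kPa


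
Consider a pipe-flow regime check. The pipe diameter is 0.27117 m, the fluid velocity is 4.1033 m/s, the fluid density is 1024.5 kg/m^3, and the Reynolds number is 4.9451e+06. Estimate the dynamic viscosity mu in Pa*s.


mu = rho * vel * D / Re
mu = 1024.5 * 4.1033 * 0.27117 / 4.9451e+06
mu = 0.00023052 Pa*s


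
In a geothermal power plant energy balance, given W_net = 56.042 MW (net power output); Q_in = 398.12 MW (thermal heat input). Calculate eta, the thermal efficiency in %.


eta = W_net / Q_in * 100
eta = 56.042 / 398.12 * 100
eta = 14.077 %


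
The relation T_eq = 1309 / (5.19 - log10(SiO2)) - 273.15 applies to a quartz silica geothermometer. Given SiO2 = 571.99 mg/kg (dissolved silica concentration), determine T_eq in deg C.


T_eq = 1309 / (5.19 - log10(SiO2)) - 273.15
T_eq = 1309 / (5.19 - log10(571.99)) - 273.15
T_eq = 264.95 deg C


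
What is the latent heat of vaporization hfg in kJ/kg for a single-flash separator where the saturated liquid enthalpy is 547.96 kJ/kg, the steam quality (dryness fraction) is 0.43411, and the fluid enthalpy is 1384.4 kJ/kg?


hfg = (h - hf) / x
hfg = (1384.4 - 547.96) / 0.43411
hfg = 1926.8 kJ/kg


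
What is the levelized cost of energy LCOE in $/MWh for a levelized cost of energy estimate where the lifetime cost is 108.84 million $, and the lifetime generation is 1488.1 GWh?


LCOE = C_tot / E_tot * 100
LCOE = 108.84 / 1488.1 * 100
LCOE = 7.314025 cents/kWh
Convert: 7.314025 cents/kWh * 10.0 = 73.140 $/MWh
LCOE = 73.140 $/MWh


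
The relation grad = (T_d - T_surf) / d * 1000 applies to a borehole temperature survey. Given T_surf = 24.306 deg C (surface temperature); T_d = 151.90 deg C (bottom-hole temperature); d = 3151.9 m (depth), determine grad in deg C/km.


grad = (T_d - T_surf) / d * 1000
grad = (151.90 - 24.306) / 3151.9 * 1000
grad = 40.482 deg C/km


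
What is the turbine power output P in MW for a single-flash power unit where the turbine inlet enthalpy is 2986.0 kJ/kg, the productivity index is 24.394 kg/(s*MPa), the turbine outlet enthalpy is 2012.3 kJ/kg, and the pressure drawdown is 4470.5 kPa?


Step 1: mdot = PI * dP / 1000 = 24.394 * 4470.5 / 1000 = 109.0534 kg/s
Step 2: P = mdot*(h_in - h_out)/1000 = 109.0534*(2986.0 - 2012.3)/1000 = 106.19 MW
P = 106.19 MW


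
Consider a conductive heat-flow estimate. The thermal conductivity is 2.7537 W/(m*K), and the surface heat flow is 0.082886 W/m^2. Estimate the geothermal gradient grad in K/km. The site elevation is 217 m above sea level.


grad = q * 1000 / k
grad = 0.082886 * 1000 / 2.7537
grad = 30.09987 deg C/km
Convert: 30.09987 deg C/km * 1.0 = 30.100 K/km
grad = 30.100 K/km


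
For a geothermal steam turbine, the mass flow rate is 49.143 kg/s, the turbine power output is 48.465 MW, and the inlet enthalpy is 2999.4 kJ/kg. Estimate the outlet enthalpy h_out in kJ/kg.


h_out = h_in - P * 1000 / mdot
h_out = 2999.4 - 48.465 * 1000 / 49.143
h_out = 2013.2 kJ/kg


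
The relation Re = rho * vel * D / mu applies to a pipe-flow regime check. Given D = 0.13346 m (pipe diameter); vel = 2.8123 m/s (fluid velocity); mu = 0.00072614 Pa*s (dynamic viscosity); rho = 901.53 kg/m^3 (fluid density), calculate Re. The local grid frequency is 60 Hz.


Re = rho * vel * D / mu
Re = 901.53 * 2.8123 * 0.13346 / 0.00072614
Re = 4.6599e+05


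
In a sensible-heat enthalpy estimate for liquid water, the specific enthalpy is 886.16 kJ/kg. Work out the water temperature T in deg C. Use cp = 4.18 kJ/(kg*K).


T = h / cp
T = 886.16 / 4.18
T = 212.00 deg C


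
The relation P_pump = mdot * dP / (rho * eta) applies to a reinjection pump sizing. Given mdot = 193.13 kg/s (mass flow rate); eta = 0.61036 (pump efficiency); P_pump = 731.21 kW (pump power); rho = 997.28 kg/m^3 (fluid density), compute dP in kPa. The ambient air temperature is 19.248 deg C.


dP = P_pump * rho * eta / mdot
dP = 731.21 * 997.28 * 0.61036 / 193.13
dP = 2304.6 kPa


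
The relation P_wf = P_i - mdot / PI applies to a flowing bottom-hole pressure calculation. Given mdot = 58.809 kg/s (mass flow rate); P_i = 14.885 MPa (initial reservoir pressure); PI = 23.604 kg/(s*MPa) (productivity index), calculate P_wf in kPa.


P_wf = P_i - mdot / PI
P_wf = 14.885 - 58.809 / 23.604
P_wf = 12.39352 MPa
Convert: 12.39352 MPa * 1000.0 = 12394 kPa
P_wf = 12394 kPa


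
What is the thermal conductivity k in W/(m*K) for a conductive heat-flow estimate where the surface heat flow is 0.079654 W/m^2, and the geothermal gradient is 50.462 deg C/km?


k = q * 1000 / grad
k = 0.079654 * 1000 / 50.462
k = 1.5785 W/(m*K)


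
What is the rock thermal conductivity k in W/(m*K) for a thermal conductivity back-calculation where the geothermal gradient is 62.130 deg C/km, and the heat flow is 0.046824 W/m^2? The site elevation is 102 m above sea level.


k = q / (grad / 1000)
k = 0.046824 / (62.130 / 1000)
k = 0.75365 W/(m*K)


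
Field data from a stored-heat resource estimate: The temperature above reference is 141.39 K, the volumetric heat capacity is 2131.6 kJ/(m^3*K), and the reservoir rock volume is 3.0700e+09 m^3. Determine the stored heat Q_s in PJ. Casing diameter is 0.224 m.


Q_s = Vr * rhoc * dT / 1e12
Q_s = 3.0700e+09 * 2131.6 * 141.39 / 1e12
Q_s = 925.26 PJ


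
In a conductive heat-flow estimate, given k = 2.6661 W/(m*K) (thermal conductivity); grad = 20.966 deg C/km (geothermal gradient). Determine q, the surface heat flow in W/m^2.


q = k * grad / 1000
q = 2.6661 * 20.966 / 1000
q = 0.055897 W/m^2


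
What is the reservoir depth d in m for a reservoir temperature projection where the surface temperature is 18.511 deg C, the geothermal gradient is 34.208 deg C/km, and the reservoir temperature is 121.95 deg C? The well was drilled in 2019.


d = (T_res - T_surf) / grad * 1000
d = (121.95 - 18.511) / 34.208 * 1000
d = 3023.8 m


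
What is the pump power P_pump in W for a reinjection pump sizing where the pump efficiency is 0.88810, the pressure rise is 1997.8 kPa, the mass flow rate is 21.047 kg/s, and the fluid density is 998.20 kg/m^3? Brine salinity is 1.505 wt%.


P_pump = mdot * dP / (rho * eta)
P_pump = 21.047 * 1997.8 / (998.20 * 0.88810)
P_pump = 47.43105 kW
Convert: 47.43105 kW * 1000.0 = 47431 W
P_pump = 47431 W


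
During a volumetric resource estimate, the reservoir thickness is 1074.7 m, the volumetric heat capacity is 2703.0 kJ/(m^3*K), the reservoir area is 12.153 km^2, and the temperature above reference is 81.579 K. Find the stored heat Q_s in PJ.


Step 1: Vr = A*1e6*hr = 12.153*1e6*1074.7 = 1.306083e+10 m^3
Step 2: Q_s = Vr*rhoc*dT/1e12 = 1.306083e+10*2703.0*81.579/1e12 = 2880.0 PJ
Q_s = 2880.0 PJ


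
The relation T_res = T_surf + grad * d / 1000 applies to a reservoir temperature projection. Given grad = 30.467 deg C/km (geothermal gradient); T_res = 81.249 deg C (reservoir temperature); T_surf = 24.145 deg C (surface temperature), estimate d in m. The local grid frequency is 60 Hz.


d = (T_res - T_surf) / grad * 1000
d = (81.249 - 24.145) / 30.467 * 1000
d = 1874.3 m


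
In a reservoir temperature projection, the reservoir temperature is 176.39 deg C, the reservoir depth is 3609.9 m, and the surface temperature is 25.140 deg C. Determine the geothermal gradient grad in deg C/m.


grad = (T_res - T_surf) / d * 1000
grad = (176.39 - 25.140) / 3609.9 * 1000
grad = 41.89867 deg C/km
Convert: 41.89867 deg C/km * 0.001 = 0.041899 deg C/m
grad = 0.041899 deg C/m


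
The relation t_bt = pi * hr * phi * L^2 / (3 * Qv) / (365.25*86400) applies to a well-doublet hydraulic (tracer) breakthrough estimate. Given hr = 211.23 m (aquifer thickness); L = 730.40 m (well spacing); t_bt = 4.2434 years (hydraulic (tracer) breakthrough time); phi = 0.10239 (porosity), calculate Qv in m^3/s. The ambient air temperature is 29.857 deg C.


Qv = pi*hr*phi*L^2 / (3*t_bt*365.25*86400)
Qv = pi*211.23*0.10239*730.40^2 / (3*4.2434*365.25*86400)
Qv = 0.090229 m^3/s


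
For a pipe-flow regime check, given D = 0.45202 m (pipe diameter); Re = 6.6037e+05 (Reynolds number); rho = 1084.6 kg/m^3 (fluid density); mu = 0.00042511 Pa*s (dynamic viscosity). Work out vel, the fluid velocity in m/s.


vel = Re * mu / (rho * D)
vel = 6.6037e+05 * 0.00042511 / (1084.6 * 0.45202)
vel = 0.57261 m/s


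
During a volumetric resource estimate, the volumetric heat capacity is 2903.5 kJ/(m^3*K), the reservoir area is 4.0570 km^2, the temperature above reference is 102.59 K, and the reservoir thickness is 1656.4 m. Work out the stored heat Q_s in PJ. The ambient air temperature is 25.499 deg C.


Step 1: Vr = A*1e6*hr = 4.057*1e6*1656.4 = 6.720015e+09 m^3
Step 2: Q_s = Vr*rhoc*dT/1e12 = 6.720015e+09*2903.5*102.59/1e12 = 2001.7 PJ
Q_s = 2001.7 PJ


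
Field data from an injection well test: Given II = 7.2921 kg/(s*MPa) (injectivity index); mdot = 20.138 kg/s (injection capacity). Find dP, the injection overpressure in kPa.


dP = mdot * 1000 / II
dP = 20.138 * 1000 / 7.2921
dP = 2761.6 kPa


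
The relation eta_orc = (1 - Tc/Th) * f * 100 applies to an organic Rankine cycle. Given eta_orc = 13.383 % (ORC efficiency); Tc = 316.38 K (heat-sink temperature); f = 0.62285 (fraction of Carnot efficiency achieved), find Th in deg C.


Th = Tc / (1 - (eta_orc/100)/f)
Th = 316.38 / (1 - (13.383/100)/0.62285)
Th = 402.9636 K
Convert to deg C: 402.9636 - 273.15 = 129.81 deg C
Th = 129.81 deg C


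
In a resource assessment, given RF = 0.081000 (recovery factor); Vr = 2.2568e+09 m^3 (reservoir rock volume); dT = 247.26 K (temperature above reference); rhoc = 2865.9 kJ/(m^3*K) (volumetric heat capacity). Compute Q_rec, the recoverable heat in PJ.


Step 1: Q_s = Vr*rhoc*dT/1e12 = 2.2568e+09*2865.9*247.26/1e12 = 1599.219 PJ
Step 2: Q_rec = Q_s * RF = 1599.219 * 0.081 = 129.54 PJ
Q_rec = 129.54 PJ


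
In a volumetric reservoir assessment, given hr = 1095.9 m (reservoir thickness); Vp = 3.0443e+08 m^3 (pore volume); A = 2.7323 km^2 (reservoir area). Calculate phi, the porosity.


phi = Vp / (A * 1e6 * hr)
phi = 3.0443e+08 / (2.7323 * 1e6 * 1095.9)
phi = 0.10167


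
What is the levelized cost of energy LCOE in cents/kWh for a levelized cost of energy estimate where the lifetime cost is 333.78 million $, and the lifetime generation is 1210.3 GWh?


LCOE = C_tot / E_tot * 100
LCOE = 333.78 / 1210.3 * 100
LCOE = 27.578 cents/kWh


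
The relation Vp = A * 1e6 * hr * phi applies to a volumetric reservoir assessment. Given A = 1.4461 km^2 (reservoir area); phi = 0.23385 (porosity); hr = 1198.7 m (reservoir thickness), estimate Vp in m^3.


Vp = A * 1e6 * hr * phi
Vp = 1.4461 * 1e6 * 1198.7 * 0.23385
Vp = 4.0536e+08 m^3


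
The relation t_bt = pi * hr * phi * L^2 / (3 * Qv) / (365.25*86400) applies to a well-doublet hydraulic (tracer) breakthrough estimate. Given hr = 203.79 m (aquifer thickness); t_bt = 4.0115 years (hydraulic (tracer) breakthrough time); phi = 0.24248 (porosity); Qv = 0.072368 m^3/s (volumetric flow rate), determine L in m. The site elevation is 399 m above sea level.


L = sqrt(t_bt*365.25*86400*3*Qv / (pi*hr*phi))
L = sqrt(4.0115*365.25*86400*3*0.072368 / (pi*203.79*0.24248))
L = 420.76 m


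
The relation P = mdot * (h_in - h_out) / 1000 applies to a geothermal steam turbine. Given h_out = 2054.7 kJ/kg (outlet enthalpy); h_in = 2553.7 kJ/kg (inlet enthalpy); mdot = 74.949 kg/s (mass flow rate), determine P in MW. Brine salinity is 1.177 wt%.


P = mdot * (h_in - h_out) / 1000
P = 74.949 * (2553.7 - 2054.7) / 1000
P = 37.400 MW


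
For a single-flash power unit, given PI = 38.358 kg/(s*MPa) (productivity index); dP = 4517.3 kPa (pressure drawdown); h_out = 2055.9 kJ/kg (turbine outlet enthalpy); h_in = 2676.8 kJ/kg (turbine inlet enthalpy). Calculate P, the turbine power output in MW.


Step 1: mdot = PI * dP / 1000 = 38.358 * 4517.3 / 1000 = 173.2746 kg/s
Step 2: P = mdot*(h_in - h_out)/1000 = 173.2746*(2676.8 - 2055.9)/1000 = 107.59 MW
P = 107.59 MW


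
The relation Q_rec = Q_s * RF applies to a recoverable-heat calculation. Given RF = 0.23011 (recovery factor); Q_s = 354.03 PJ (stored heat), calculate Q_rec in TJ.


Q_rec = Q_s * RF
Q_rec = 354.03 * 0.23011
Q_rec = 81.46584 PJ
Convert: 81.46584 PJ * 1000.0 = 81466 TJ
Q_rec = 81466 TJ


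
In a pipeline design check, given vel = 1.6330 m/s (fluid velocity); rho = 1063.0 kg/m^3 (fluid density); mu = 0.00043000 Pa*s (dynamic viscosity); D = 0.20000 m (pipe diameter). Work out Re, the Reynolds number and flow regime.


Step 1: Re = rho*vel*D/mu = 1063.0*1.633*0.2/0.00043 = 8.0739e+05
Step 2: Re = 8.0739e+05 > 4000, so flow is turbulent.
Re = 8.0739e+05 (turbulent)


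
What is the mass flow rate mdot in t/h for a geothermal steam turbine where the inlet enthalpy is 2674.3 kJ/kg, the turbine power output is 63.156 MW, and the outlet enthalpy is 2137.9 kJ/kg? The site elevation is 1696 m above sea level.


mdot = P * 1000 / (h_in - h_out)
mdot = 63.156 * 1000 / (2674.3 - 2137.9)
mdot = 117.7405 kg/s
Convert: 117.7405 kg/s * 3.6 = 423.87 t/h
mdot = 423.87 t/h


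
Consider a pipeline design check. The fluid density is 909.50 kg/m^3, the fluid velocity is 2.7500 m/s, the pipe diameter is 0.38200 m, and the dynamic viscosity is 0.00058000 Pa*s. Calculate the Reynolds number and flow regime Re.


Step 1: Re = rho*vel*D/mu = 909.5*2.75*0.382/0.00058 = 1.6473e+06
Step 2: Re = 1.6473e+06 > 4000, so flow is turbulent.
Re = 1.6473e+06 (turbulent)


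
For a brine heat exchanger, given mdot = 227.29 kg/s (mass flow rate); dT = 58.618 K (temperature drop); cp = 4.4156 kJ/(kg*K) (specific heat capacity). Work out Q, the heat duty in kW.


Q = mdot * cp * dT / 1000
Q = 227.29 * 4.4156 * 58.618 / 1000
Q = 58.83030 MW
Convert: 58.83030 MW * 1000.0 = 58830 kW
Q = 58830 kW


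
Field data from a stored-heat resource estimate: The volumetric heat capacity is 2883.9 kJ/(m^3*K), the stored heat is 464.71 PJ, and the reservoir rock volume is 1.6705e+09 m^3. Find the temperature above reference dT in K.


dT = Q_s * 1e12 / (Vr * rhoc)
dT = 464.71 * 1e12 / (1.6705e+09 * 2883.9)
dT = 96.462 K


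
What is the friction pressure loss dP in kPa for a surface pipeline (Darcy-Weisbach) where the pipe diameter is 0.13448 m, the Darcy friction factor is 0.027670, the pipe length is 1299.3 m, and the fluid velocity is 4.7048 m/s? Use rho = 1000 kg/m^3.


dP = f * (L/D) * (rho*vel^2/2) / 1000
dP = 0.027670 * (1299.3/0.13448) * (1000*4.7048^2/2) / 1000
dP = 2958.8 kPa


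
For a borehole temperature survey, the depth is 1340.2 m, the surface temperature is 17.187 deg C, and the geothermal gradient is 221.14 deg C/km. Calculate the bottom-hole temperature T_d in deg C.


T_d = T_surf + grad * d / 1000
T_d = 17.187 + 221.14 * 1340.2 / 1000
T_d = 313.56 deg C


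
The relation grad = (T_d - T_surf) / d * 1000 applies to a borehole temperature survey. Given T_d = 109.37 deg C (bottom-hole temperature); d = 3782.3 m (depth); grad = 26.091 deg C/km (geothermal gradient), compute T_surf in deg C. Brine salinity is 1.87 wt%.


T_surf = T_d - grad * d / 1000
T_surf = 109.37 - 26.091 * 3782.3 / 1000
T_surf = 10.686 deg C


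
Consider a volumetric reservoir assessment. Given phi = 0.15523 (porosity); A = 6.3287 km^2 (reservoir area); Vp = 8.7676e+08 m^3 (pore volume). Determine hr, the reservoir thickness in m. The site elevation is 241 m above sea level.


hr = Vp / (A * 1e6 * phi)
hr = 8.7676e+08 / (6.3287 * 1e6 * 0.15523)
hr = 892.46 m


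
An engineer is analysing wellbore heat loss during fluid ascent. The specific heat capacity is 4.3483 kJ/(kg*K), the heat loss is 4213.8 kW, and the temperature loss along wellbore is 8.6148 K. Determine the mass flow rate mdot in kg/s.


mdot = Q_loss / (cp * dT)
mdot = 4213.8 / (4.3483 * 8.6148)
mdot = 112.49 kg/s


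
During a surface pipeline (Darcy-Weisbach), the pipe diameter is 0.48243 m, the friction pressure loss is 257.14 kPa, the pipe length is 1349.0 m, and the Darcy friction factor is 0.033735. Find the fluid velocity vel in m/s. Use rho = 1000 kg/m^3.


vel = sqrt(dP*1000*2*D / (f*L*rho))
vel = sqrt(257.14*1000*2*0.48243 / (0.033735*1349.0*1000))
vel = 2.3349 m/s


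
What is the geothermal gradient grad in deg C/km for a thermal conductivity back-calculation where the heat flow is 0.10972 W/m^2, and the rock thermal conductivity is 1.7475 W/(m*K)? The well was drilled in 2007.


grad = q / k * 1000
grad = 0.10972 / 1.7475 * 1000
grad = 62.787 deg C/km


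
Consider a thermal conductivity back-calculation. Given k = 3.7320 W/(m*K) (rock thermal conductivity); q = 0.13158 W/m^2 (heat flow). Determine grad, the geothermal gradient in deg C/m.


grad = q / k * 1000
grad = 0.13158 / 3.7320 * 1000
grad = 35.25723 deg C/km
Convert: 35.25723 deg C/km * 0.001 = 0.035257 deg C/m
grad = 0.035257 deg C/m


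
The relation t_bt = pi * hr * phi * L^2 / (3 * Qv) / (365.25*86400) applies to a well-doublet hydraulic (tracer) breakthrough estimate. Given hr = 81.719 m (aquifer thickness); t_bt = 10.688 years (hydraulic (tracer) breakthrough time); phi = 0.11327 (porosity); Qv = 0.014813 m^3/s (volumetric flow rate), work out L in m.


L = sqrt(t_bt*365.25*86400*3*Qv / (pi*hr*phi))
L = sqrt(10.688*365.25*86400*3*0.014813 / (pi*81.719*0.11327))
L = 717.94 m


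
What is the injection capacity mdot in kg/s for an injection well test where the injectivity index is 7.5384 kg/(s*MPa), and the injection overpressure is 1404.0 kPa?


mdot = II * dP / 1000
mdot = 7.5384 * 1404.0 / 1000
mdot = 10.584 kg/s


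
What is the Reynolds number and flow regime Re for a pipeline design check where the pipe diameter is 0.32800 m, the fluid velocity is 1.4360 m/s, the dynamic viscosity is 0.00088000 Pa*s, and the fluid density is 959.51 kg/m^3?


Step 1: Re = rho*vel*D/mu = 959.51*1.436*0.328/0.00088 = 5.1356e+05
Step 2: Re = 5.1356e+05 > 4000, so flow is turbulent.
Re = 5.1356e+05 (turbulent)


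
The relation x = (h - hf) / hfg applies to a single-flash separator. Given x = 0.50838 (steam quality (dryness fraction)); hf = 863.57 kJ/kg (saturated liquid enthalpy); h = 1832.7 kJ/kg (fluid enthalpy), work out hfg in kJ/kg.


hfg = (h - hf) / x
hfg = (1832.7 - 863.57) / 0.50838
hfg = 1906.3 kJ/kg


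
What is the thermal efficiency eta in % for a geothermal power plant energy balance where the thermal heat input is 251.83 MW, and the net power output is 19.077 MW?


eta = W_net / Q_in * 100
eta = 19.077 / 251.83 * 100
eta = 7.5753 %


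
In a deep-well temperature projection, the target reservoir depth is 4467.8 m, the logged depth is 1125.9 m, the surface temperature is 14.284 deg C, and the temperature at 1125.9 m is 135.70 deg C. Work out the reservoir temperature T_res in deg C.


Step 1: grad = (T_d1 - T_surf)/d1 * 1000 = (135.7 - 14.284)/1125.9 * 1000 = 107.8391 deg C/km
Step 2: T_res = T_surf + grad*d2/1000 = 14.284 + 107.8391*4467.8/1000 = 496.09 deg C
T_res = 496.09 deg C


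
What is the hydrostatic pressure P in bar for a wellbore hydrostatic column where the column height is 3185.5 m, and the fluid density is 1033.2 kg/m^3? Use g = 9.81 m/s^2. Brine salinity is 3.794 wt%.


P = rho * g * h / 1e6
P = 1033.2 * 9.81 * 3185.5 / 1e6
P = 32.28725 MPa
Convert: 32.28725 MPa * 10.0 = 322.87 bar
P = 322.87 bar


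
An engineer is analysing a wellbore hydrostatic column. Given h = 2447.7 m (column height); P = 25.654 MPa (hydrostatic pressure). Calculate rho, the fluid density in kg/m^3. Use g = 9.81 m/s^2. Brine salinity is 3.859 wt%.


rho = P * 1e6 / (g * h)
rho = 25.654 * 1e6 / (9.81 * 2447.7)
rho = 1068.4 kg/m^3


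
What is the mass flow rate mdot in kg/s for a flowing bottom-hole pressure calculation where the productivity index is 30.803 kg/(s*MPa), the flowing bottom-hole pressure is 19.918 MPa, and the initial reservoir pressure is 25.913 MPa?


mdot = (P_i - P_wf) * PI
mdot = (25.913 - 19.918) * 30.803
mdot = 184.66 kg/s


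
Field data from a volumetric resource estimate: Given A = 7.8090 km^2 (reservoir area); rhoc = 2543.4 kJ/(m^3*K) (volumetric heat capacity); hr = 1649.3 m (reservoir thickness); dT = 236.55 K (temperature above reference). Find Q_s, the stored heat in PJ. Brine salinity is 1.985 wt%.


Step 1: Vr = A*1e6*hr = 7.809*1e6*1649.3 = 1.287938e+10 m^3
Step 2: Q_s = Vr*rhoc*dT/1e12 = 1.287938e+10*2543.4*236.55/1e12 = 7748.8 PJ
Q_s = 7748.8 PJ


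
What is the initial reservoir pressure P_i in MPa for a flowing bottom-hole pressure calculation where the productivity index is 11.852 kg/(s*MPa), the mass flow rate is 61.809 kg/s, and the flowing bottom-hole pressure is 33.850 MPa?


P_i = P_wf + mdot / PI
P_i = 33.850 + 61.809 / 11.852
P_i = 39.065 MPa


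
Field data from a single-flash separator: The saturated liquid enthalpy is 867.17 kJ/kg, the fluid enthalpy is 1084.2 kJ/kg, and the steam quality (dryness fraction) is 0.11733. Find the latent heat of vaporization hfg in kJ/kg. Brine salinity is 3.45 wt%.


hfg = (h - hf) / x
hfg = (1084.2 - 867.17) / 0.11733
hfg = 1849.7 kJ/kg


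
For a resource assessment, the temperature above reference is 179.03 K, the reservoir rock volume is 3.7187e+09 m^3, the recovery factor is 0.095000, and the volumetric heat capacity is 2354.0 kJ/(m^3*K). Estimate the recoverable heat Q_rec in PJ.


Step 1: Q_s = Vr*rhoc*dT/1e12 = 3.7187e+09*2354.0*179.03/1e12 = 1567.196 PJ
Step 2: Q_rec = Q_s * RF = 1567.196 * 0.095 = 148.88 PJ
Q_rec = 148.88 PJ


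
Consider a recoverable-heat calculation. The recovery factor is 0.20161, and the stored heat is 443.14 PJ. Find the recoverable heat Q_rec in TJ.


Q_rec = Q_s * RF
Q_rec = 443.14 * 0.20161
Q_rec = 89.34146 PJ
Convert: 89.34146 PJ * 1000.0 = 89341 TJ
Q_rec = 89341 TJ


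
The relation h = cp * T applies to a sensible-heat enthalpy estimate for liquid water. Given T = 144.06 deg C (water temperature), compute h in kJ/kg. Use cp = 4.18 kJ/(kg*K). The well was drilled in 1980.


h = cp * T
h = 4.18 * 144.06
h = 602.17 kJ/kg


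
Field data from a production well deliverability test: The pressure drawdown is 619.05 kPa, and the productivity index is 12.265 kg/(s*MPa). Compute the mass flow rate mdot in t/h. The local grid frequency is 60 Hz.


mdot = PI * dP / 1000
mdot = 12.265 * 619.05 / 1000
mdot = 7.592648 kg/s
Convert: 7.592648 kg/s * 3.6 = 27.334 t/h
mdot = 27.334 t/h


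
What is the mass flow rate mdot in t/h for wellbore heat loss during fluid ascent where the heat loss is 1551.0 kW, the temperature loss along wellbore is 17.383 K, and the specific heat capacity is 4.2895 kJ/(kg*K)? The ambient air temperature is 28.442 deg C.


mdot = Q_loss / (cp * dT)
mdot = 1551.0 / (4.2895 * 17.383)
mdot = 20.80082 kg/s
Convert: 20.80082 kg/s * 3.6 = 74.883 t/h
mdot = 74.883 t/h


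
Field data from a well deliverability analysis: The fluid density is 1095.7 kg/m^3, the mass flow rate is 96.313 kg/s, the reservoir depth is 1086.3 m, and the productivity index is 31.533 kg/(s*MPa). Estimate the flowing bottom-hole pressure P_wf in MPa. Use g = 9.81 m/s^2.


Step 1: P_i = rho*g*h/1e6 = 1095.7*9.81*1086.3/1e6 = 11.67644 MPa
Step 2: P_wf = P_i - mdot/PI = 11.67644 - 96.313/31.533 = 8.6221 MPa
P_wf = 8.6221 MPa


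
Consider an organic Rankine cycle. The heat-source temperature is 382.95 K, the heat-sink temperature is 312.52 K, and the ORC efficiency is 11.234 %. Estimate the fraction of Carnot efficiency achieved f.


f = (eta_orc/100) / (1 - Tc/Th)
f = (11.234/100) / (1 - 312.52/382.95)
f = 0.61083


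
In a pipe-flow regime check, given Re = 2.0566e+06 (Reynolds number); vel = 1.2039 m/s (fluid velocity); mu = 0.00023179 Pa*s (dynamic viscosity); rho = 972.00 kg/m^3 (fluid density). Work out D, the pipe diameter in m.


D = Re * mu / (rho * vel)
D = 2.0566e+06 * 0.00023179 / (972.00 * 1.2039)
D = 0.40737 m


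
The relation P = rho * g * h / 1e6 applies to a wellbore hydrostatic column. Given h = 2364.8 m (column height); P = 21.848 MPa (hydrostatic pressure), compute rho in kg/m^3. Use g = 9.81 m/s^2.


rho = P * 1e6 / (g * h)
rho = 21.848 * 1e6 / (9.81 * 2364.8)
rho = 941.78 kg/m^3


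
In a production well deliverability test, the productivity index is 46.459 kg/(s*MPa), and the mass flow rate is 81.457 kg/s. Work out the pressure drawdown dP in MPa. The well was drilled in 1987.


dP = mdot * 1000 / PI
dP = 81.457 * 1000 / 46.459
dP = 1753.309 kPa
Convert: 1753.309 kPa * 0.001 = 1.7533 MPa
dP = 1.7533 MPa


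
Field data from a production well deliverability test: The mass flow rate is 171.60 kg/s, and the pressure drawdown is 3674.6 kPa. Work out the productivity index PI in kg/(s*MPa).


PI = mdot * 1000 / dP
PI = 171.60 * 1000 / 3674.6
PI = 46.699 kg/(s*MPa)


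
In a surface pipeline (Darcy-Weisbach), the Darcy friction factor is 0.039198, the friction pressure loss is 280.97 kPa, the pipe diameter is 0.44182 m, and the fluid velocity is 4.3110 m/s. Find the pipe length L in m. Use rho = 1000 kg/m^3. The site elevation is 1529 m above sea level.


L = dP*1000*D / (f*rho*vel^2/2)
L = 280.97*1000*0.44182 / (0.039198*1000*4.3110^2/2)
L = 340.81 m


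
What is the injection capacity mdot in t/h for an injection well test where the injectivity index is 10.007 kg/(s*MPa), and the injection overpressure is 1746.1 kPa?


mdot = II * dP / 1000
mdot = 10.007 * 1746.1 / 1000
mdot = 17.47322 kg/s
Convert: 17.47322 kg/s * 3.6 = 62.904 t/h
mdot = 62.904 t/h


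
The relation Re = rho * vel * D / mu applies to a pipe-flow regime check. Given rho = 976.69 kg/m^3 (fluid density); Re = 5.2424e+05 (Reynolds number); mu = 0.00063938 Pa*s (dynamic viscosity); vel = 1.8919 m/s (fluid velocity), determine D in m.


D = Re * mu / (rho * vel)
D = 5.2424e+05 * 0.00063938 / (976.69 * 1.8919)
D = 0.18140 m


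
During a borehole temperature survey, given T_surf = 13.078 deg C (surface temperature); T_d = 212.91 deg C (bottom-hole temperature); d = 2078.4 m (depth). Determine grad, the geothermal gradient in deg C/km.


grad = (T_d - T_surf) / d * 1000
grad = (212.91 - 13.078) / 2078.4 * 1000
grad = 96.147 deg C/km


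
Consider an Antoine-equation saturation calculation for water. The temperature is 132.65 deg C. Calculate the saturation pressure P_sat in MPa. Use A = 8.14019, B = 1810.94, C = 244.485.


P_sat = 10^(A - B/(C + T)) / 760 * 0.101325
P_sat = 10^(8.14019 - 1810.94/(244.485 + 132.65)) / 760 * 0.101325
P_sat = 0.29057 MPa


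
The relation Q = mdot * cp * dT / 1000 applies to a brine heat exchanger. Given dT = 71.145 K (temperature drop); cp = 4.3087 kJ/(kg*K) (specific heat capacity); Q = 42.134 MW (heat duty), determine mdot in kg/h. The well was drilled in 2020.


mdot = Q * 1000 / (cp * dT)
mdot = 42.134 * 1000 / (4.3087 * 71.145)
mdot = 137.4491 kg/s
Convert: 137.4491 kg/s * 3600.0 = 4.9482e+05 kg/h
mdot = 4.9482e+05 kg/h


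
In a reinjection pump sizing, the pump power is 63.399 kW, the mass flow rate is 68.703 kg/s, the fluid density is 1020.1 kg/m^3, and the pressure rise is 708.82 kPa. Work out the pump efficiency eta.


eta = mdot * dP / (rho * P_pump)
eta = 68.703 * 708.82 / (1020.1 * 63.399)
eta = 0.75299


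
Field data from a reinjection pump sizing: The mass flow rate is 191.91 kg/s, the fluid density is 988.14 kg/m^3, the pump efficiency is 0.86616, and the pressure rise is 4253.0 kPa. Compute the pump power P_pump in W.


P_pump = mdot * dP / (rho * eta)
P_pump = 191.91 * 4253.0 / (988.14 * 0.86616)
P_pump = 953.6223 kW
Convert: 953.6223 kW * 1000.0 = 9.5362e+05 W
P_pump = 9.5362e+05 W


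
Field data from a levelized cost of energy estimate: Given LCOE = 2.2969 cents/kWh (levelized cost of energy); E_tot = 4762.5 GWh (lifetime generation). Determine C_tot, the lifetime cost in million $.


C_tot = LCOE / 100 * E_tot
C_tot = 2.2969 / 100 * 4762.5
C_tot = 109.39 million $


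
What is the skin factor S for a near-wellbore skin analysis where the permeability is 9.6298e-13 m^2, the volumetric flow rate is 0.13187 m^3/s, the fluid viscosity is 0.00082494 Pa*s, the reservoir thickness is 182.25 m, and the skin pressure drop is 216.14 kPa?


S = dP_s * 1000 * 2*pi*k*hr / (q*mu)
S = 216.14 * 1000 * 2*pi*9.6298e-13*182.25 / (0.13187*0.00082494)
S = 2.1909


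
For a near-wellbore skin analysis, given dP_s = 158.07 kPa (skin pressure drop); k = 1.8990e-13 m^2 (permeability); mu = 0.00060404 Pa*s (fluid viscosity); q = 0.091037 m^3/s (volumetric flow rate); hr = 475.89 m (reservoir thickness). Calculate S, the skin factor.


S = dP_s * 1000 * 2*pi*k*hr / (q*mu)
S = 158.07 * 1000 * 2*pi*1.8990e-13*475.89 / (0.091037*0.00060404)
S = 1.6322


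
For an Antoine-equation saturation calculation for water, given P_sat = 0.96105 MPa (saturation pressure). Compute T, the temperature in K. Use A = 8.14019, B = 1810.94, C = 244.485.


T = B / (A - log10(P_sat * 760 / 0.101325)) - C
T = 1810.94 / (8.14019 - log10(0.96105 * 760 / 0.101325)) - 244.485
T = 178.3999 deg C
Convert to K: 178.3999 + 273.15 = 451.55 K
T = 451.55 K


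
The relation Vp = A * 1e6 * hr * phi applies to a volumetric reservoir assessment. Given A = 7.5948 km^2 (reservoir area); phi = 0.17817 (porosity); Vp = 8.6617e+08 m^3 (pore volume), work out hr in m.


hr = Vp / (A * 1e6 * phi)
hr = 8.6617e+08 / (7.5948 * 1e6 * 0.17817)
hr = 640.11 m


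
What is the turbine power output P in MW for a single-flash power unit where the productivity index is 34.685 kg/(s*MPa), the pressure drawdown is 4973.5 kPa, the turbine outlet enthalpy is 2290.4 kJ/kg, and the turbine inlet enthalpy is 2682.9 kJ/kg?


Step 1: mdot = PI * dP / 1000 = 34.685 * 4973.5 / 1000 = 172.5058 kg/s
Step 2: P = mdot*(h_in - h_out)/1000 = 172.5058*(2682.9 - 2290.4)/1000 = 67.709 MW
P = 67.709 MW


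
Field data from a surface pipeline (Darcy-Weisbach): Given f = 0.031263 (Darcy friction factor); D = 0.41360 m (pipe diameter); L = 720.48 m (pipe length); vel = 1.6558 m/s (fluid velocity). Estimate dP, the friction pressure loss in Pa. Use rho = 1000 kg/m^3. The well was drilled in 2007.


dP = f * (L/D) * (rho*vel^2/2) / 1000
dP = 0.031263 * (720.48/0.41360) * (1000*1.6558^2/2) / 1000
dP = 74.65481 kPa
Convert: 74.65481 kPa * 1000.0 = 74655 Pa
dP = 74655 Pa


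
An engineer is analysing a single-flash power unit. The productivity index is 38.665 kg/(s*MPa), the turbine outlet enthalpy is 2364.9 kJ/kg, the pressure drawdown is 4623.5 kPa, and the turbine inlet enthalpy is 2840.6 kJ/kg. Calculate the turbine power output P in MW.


Step 1: mdot = PI * dP / 1000 = 38.665 * 4623.5 / 1000 = 178.7676 kg/s
Step 2: P = mdot*(h_in - h_out)/1000 = 178.7676*(2840.6 - 2364.9)/1000 = 85.040 MW
P = 85.040 MW


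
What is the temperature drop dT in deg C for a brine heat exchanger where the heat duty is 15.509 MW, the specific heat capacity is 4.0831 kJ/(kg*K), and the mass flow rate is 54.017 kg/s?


dT = Q * 1000 / (mdot * cp)
dT = 15.509 * 1000 / (54.017 * 4.0831)
dT = 70.31748 K
Convert (temperature difference, 1 K = 1 deg C): 70.31748 K = 70.31748 deg C
dT = 70.317 deg C


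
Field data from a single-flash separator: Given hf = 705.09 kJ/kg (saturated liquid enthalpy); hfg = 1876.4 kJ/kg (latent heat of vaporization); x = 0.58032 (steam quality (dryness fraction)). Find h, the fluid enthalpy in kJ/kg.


h = hf + x * hfg
h = 705.09 + 0.58032 * 1876.4
h = 1794.0 kJ/kg


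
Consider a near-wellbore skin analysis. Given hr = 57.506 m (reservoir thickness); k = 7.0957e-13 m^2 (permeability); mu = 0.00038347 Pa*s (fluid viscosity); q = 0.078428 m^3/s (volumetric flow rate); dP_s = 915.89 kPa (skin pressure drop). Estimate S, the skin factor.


S = dP_s * 1000 * 2*pi*k*hr / (q*mu)
S = 915.89 * 1000 * 2*pi*7.0957e-13*57.506 / (0.078428*0.00038347)
S = 7.8078


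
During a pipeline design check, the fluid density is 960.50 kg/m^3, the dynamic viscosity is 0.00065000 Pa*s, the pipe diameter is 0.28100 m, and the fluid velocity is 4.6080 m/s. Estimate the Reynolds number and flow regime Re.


Step 1: Re = rho*vel*D/mu = 960.5*4.608*0.281/0.00065 = 1.9134e+06
Step 2: Re = 1.9134e+06 > 4000, so flow is turbulent.
Re = 1.9134e+06 (turbulent)


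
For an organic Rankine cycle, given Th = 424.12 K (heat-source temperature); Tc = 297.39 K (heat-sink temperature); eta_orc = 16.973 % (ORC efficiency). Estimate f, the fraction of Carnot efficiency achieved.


f = (eta_orc/100) / (1 - Tc/Th)
f = (16.973/100) / (1 - 297.39/424.12)
f = 0.56803


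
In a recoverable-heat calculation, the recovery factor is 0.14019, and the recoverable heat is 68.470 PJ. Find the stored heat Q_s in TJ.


Q_s = Q_rec / RF
Q_s = 68.470 / 0.14019
Q_s = 488.4086 PJ
Convert: 488.4086 PJ * 1000.0 = 4.8841e+05 TJ
Q_s = 4.8841e+05 TJ


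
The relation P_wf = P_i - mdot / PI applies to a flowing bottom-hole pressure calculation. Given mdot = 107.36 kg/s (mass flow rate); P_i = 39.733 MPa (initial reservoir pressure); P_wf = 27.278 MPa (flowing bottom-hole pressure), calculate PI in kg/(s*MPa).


PI = mdot / (P_i - P_wf)
PI = 107.36 / (39.733 - 27.278)
PI = 8.6198 kg/(s*MPa)


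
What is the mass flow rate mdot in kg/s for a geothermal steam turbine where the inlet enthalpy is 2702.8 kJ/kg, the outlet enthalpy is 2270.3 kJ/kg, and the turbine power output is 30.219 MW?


mdot = P * 1000 / (h_in - h_out)
mdot = 30.219 * 1000 / (2702.8 - 2270.3)
mdot = 69.871 kg/s


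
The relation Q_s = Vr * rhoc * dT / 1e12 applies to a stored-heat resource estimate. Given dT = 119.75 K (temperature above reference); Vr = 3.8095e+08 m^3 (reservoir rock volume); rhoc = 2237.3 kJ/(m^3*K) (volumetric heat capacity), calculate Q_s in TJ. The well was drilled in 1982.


Q_s = Vr * rhoc * dT / 1e12
Q_s = 3.8095e+08 * 2237.3 * 119.75 / 1e12
Q_s = 102.0629 PJ
Convert: 102.0629 PJ * 1000.0 = 1.0206e+05 TJ
Q_s = 1.0206e+05 TJ


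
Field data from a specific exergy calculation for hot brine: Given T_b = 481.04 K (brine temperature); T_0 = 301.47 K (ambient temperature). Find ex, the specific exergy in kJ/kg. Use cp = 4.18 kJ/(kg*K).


ex = cp * ((T_b - T_0) - T_0 * ln(T_b/T_0))
ex = 4.18 * ((481.04 - 301.47) - 301.47 * ln(481.04/301.47))
ex = 161.76 kJ/kg


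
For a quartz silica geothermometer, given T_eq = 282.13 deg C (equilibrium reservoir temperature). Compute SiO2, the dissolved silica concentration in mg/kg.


SiO2 = 10^(5.19 - 1309/(T_eq + 273.15))
SiO2 = 10^(5.19 - 1309/(282.13 + 273.15))
SiO2 = 680.19 mg/kg


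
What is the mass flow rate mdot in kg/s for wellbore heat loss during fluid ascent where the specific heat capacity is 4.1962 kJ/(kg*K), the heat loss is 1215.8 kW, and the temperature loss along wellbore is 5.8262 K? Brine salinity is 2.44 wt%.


mdot = Q_loss / (cp * dT)
mdot = 1215.8 / (4.1962 * 5.8262)
mdot = 49.730 kg/s


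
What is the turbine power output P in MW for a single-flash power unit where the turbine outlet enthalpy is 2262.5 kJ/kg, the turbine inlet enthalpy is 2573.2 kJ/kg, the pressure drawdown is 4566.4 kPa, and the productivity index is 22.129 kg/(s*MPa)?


Step 1: mdot = PI * dP / 1000 = 22.129 * 4566.4 / 1000 = 101.0499 kg/s
Step 2: P = mdot*(h_in - h_out)/1000 = 101.0499*(2573.2 - 2262.5)/1000 = 31.396 MW
P = 31.396 MW


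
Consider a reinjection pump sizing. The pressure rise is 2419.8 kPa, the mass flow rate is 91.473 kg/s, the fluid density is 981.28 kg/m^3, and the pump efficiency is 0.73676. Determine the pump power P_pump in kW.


P_pump = mdot * dP / (rho * eta)
P_pump = 91.473 * 2419.8 / (981.28 * 0.73676)
P_pump = 306.16 kW


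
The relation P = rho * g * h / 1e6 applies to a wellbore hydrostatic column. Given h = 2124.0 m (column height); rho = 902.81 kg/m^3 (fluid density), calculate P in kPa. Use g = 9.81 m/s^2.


P = rho * g * h / 1e6
P = 902.81 * 9.81 * 2124.0 / 1e6
P = 18.81135 MPa
Convert: 18.81135 MPa * 1000.0 = 18811 kPa
P = 18811 kPa


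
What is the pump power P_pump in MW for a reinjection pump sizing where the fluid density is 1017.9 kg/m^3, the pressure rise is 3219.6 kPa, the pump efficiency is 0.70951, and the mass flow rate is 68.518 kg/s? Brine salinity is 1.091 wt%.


P_pump = mdot * dP / (rho * eta)
P_pump = 68.518 * 3219.6 / (1017.9 * 0.70951)
P_pump = 305.4520 kW
Convert: 305.4520 kW * 0.001 = 0.30545 MW
P_pump = 0.30545 MW


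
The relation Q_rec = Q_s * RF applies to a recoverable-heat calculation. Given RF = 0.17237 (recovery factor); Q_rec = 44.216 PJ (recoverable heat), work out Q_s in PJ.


Q_s = Q_rec / RF
Q_s = 44.216 / 0.17237
Q_s = 256.52 PJ


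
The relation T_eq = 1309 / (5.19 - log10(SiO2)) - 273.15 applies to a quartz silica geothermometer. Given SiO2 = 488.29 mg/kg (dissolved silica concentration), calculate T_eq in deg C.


T_eq = 1309 / (5.19 - log10(SiO2)) - 273.15
T_eq = 1309 / (5.19 - log10(488.29)) - 273.15
T_eq = 250.17 deg C


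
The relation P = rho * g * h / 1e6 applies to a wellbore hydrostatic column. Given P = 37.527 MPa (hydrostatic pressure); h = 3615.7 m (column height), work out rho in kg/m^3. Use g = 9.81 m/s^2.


rho = P * 1e6 / (g * h)
rho = 37.527 * 1e6 / (9.81 * 3615.7)
rho = 1058.0 kg/m^3


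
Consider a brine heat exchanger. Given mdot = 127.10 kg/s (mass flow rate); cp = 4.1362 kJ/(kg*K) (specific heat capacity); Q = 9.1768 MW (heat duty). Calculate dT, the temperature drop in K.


dT = Q * 1000 / (mdot * cp)
dT = 9.1768 * 1000 / (127.10 * 4.1362)
dT = 17.456 K


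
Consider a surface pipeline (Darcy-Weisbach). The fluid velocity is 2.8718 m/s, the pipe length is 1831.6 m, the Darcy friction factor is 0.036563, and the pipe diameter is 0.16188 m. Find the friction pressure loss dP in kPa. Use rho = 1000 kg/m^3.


dP = f * (L/D) * (rho*vel^2/2) / 1000
dP = 0.036563 * (1831.6/0.16188) * (1000*2.8718^2/2) / 1000
dP = 1705.9 kPa
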